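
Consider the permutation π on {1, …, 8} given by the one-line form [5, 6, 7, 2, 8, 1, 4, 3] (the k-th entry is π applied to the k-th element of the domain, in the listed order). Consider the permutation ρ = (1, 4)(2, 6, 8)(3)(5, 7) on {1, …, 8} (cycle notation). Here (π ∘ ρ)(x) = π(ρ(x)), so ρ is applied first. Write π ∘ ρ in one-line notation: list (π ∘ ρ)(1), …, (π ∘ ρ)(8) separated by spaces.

2 1 7 5 4 3 8 6

For each element, apply ρ then π: 1 → 4 → 2; 2 → 6 → 1; 3 → 3 → 7; 4 → 1 → 5; 5 → 7 → 4; 6 → 8 → 3; 7 → 5 → 8; 8 → 2 → 6.
So π ∘ ρ in one-line form is 2 1 7 5 4 3 8 6.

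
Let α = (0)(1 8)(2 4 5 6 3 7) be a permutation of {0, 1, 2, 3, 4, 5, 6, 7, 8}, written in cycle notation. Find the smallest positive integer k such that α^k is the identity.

6

The cycle type of α is (6, 2, 1).
Since disjoint cycles commute, ord(α) = lcm(6, 2) = 6.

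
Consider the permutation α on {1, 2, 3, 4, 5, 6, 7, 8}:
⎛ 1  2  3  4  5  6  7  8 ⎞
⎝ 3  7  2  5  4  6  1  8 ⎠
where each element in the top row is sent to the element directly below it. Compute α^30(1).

2

Tracing 1 → 3 → … returns to 1 after 4 steps, so 1 lies in a 4-cycle (1 3 2 7).
Powers repeat with period 4 on this cycle, and 30 mod 4 = 2, so α^30(1) = α^2(1).
Advancing 2 steps from 1: 1 → 3 → 2.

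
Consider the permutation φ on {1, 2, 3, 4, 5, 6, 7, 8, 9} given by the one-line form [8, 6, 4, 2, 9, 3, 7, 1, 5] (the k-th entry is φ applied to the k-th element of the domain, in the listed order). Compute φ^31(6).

2

Tracing 6 → 3 → … returns to 6 after 4 steps, so 6 lies in a 4-cycle (2, 6, 3, 4).
Powers repeat with period 4 on this cycle, and 31 mod 4 = 3, so φ^31(6) = φ^3(6).
Advancing 3 steps from 6: 6 → 3 → 4 → 2.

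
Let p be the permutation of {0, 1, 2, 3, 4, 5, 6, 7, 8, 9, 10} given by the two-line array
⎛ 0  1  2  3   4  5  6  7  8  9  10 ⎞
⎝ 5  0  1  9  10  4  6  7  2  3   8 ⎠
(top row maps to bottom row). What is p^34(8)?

10

Tracing 8 → 2 → … returns to 8 after 7 steps, so 8 lies in a 7-cycle (0, 5, 4, 10, 8, 2, 1).
On a 7-cycle, p^7 is the identity, so p^34 = p^6 there (34 ≡ 6 mod 7).
Advancing 6 steps from 8: 8 → 2 → 1 → 0 → 5 → 4 → 10.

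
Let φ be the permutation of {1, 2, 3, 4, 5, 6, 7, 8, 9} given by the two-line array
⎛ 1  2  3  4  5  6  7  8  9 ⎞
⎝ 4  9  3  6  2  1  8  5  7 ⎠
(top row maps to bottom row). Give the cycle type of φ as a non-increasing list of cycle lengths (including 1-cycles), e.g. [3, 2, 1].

The disjoint cycles are (1 4 6)(2 9 7 8 5)(3), with lengths 5, 3, 1 in non-increasing order.

[5, 3, 1]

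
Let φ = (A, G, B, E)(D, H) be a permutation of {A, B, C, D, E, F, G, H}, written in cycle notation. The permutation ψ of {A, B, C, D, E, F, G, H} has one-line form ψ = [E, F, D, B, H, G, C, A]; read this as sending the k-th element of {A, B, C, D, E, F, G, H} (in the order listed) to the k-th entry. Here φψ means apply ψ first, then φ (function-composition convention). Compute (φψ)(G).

C

First apply ψ: ψ(G) = C, then φ(C) = C. Thus (φψ)(G) = C.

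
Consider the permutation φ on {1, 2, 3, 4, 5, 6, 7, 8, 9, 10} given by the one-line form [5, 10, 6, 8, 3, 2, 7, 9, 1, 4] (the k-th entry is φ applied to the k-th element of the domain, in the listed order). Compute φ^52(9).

4

Tracing 9 → 1 → … returns to 9 after 9 steps, so 9 lies in a 9-cycle (1 5 3 6 2 10 4 8 9).
On a 9-cycle, φ^9 is the identity, so φ^52 = φ^7 there (52 ≡ 7 mod 9).
Stepping 7 places around the cycle: 9 → 1 → 5 → 3 → 6 → 2 → 10 → 4.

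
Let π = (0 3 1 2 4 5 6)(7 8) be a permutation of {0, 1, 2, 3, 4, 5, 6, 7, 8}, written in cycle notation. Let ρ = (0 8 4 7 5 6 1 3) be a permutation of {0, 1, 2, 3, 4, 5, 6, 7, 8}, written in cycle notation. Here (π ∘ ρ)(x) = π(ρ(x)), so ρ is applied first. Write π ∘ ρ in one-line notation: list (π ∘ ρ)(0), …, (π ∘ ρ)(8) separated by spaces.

7 1 4 3 8 0 2 6 5

For each element, apply ρ then π: 0 → 8 → 7; 1 → 3 → 1; 2 → 2 → 4; 3 → 0 → 3; 4 → 7 → 8; 5 → 6 → 0; 6 → 1 → 2; 7 → 5 → 6; 8 → 4 → 5.
Collecting the images, π ∘ ρ = [7 1 4 3 8 0 2 6 5].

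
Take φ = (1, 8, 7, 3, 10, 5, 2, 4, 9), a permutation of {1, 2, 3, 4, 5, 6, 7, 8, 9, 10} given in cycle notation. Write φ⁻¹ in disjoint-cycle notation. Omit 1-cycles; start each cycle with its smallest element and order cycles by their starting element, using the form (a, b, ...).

If φ sends a → b within a cycle, φ⁻¹ sends b → a; equivalently, reverse each cycle.
Reversing each cycle of φ and rotating so the smallest element leads gives (1, 9, 4, 2, 5, 10, 3, 7, 8).

(1, 9, 4, 2, 5, 10, 3, 7, 8)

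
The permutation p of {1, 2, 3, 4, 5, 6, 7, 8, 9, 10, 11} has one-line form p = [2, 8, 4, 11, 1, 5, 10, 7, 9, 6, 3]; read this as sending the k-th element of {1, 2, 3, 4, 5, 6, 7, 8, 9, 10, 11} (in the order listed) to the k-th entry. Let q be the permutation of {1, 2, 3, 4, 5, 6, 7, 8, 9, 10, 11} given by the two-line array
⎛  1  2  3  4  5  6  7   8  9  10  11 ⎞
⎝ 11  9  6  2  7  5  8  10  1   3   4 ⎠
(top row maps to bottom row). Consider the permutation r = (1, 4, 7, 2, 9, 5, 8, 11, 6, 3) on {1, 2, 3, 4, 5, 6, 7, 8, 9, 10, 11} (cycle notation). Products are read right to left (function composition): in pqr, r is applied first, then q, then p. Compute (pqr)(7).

9

(pqr)(7) = p(q(r(7))). r(7) = 2, then q(2) = 9, then p(9) = 9, so the result is 9.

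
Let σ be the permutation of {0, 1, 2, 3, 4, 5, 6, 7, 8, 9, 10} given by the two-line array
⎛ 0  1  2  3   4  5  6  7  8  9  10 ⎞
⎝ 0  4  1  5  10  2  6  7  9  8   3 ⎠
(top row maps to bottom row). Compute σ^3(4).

Tracing 4 → 10 → … returns to 4 after 6 steps, so 4 lies in a 6-cycle (1, 4, 10, 3, 5, 2).
Stepping 3 places around the cycle: 4 → 10 → 3 → 5.

5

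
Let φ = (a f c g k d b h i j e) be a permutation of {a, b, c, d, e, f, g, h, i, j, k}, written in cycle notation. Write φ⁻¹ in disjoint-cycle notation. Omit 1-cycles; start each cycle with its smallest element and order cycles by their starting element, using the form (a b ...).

If φ sends a → b within a cycle, φ⁻¹ sends b → a; equivalently, reverse each cycle.
Reversing each cycle of φ and rotating so the smallest element leads gives (a e j i h b d k g c f).

(a e j i h b d k g c f)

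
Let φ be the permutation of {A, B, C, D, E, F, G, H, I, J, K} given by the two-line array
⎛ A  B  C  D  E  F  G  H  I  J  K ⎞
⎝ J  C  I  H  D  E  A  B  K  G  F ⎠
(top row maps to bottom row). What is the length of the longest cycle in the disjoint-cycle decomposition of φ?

Decomposing into disjoint cycles gives (A J G)(B C I K F E D H); the longest has length 8.

8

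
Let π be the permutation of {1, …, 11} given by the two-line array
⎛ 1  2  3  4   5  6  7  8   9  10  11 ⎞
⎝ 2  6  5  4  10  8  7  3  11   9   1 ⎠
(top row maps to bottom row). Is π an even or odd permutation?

even

In disjoint-cycle form the cycle lengths are 9, 1, 1.
A cycle is odd iff its length is even; π has 0 even-length cycles, so sgn(π) = (−1)^0 and π is even.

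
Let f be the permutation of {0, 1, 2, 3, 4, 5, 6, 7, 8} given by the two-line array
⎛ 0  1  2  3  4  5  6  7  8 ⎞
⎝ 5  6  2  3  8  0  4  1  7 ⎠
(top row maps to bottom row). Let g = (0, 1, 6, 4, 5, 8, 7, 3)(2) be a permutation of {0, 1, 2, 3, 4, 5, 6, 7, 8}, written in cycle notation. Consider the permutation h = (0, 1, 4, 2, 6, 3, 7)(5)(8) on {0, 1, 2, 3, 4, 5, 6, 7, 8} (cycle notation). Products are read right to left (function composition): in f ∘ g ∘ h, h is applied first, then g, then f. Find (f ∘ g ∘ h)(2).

8

Chase 2: h(2) = 6; g(6) = 4; f(4) = 8. Hence (f ∘ g ∘ h)(2) = 8.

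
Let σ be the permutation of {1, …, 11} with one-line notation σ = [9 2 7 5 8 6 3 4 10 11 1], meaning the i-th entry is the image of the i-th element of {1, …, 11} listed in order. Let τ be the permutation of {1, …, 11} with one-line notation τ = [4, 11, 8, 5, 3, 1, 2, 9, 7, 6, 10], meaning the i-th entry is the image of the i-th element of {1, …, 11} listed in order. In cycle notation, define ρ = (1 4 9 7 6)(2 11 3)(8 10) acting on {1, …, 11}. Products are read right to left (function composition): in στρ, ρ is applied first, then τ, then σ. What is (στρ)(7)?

9

(στρ)(7) = σ(τ(ρ(7))). ρ(7) = 6, then τ(6) = 1, then σ(1) = 9, so the result is 9.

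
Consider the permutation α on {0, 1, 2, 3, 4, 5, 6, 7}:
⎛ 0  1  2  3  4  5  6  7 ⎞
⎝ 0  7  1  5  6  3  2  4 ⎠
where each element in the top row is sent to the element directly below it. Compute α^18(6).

Tracing 6 → 2 → … returns to 6 after 5 steps, so 6 lies in a 5-cycle (1 7 4 6 2).
Since the cycle has length 5, α^18 acts on it the same as α^3 (18 mod 5 = 3).
Stepping 3 places around the cycle: 6 → 2 → 1 → 7.

7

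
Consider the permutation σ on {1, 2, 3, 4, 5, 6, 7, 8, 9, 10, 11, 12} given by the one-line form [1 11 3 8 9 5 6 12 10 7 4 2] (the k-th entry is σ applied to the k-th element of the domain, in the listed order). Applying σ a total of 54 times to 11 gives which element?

2

Tracing 11 → 4 → … returns to 11 after 5 steps, so 11 lies in a 5-cycle (2 11 4 8 12).
Since the cycle has length 5, σ^54 acts on it the same as σ^4 (54 mod 5 = 4).
Advancing 4 steps from 11: 11 → 4 → 8 → 12 → 2.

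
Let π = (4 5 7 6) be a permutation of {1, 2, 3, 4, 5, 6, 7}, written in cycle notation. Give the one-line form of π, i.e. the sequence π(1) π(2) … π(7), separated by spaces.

1 2 3 5 7 4 6

Each element maps to the next entry in its cycle (wrapping to the front): 1→1, 2→2, 3→3, 4→5, 5→7, 6→4, 7→6.
So the one-line form is 1 2 3 5 7 4 6.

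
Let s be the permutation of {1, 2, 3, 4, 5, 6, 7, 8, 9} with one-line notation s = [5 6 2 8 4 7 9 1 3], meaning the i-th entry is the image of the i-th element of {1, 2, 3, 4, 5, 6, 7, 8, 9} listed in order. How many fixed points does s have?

No element satisfies s(x) = x, so there are 0 fixed points.

0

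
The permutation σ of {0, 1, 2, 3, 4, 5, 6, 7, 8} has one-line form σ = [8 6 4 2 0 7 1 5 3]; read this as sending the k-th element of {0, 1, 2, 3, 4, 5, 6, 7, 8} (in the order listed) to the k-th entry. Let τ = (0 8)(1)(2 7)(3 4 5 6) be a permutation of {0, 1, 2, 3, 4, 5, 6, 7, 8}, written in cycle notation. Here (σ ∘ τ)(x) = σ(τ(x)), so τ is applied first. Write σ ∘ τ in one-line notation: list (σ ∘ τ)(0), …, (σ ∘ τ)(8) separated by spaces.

3 6 5 0 7 1 2 4 8

Chase each element through τ then σ: 0 → 8 → 3; 1 → 1 → 6; 2 → 7 → 5; 3 → 4 → 0; 4 → 5 → 7; 5 → 6 → 1; 6 → 3 → 2; 7 → 2 → 4; 8 → 0 → 8.
So σ ∘ τ in one-line form is 3 6 5 0 7 1 2 4 8.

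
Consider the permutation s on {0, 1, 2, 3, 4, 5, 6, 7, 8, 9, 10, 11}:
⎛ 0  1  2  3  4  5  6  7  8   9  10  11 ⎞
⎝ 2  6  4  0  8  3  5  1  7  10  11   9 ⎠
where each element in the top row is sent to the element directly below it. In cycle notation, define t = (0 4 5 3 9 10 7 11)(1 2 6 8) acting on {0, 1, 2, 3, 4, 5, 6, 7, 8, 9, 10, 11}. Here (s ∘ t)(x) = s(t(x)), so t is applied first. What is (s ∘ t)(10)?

1

First apply t: t(10) = 7, then s(7) = 1. Thus (s ∘ t)(10) = 1.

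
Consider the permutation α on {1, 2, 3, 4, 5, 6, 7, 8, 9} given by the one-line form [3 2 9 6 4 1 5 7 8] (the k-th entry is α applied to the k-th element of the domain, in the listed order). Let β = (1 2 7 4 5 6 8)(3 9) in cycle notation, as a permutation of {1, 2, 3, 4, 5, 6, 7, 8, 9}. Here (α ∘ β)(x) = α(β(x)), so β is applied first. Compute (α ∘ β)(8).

3

First apply β: β(8) = 1, then α(1) = 3. Thus (α ∘ β)(8) = 3.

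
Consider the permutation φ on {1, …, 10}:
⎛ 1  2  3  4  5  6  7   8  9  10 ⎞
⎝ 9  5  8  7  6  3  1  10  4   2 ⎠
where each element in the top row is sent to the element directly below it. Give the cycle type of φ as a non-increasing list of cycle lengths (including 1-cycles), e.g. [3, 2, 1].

The disjoint cycles are (1 9 4 7)(2 5 6 3 8 10), with lengths 6, 4 in non-increasing order.

[6, 4]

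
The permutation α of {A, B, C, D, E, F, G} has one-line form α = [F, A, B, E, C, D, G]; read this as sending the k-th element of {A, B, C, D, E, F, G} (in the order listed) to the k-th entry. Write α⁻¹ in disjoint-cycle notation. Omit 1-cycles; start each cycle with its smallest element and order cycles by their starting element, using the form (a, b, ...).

(A, B, C, E, D, F)

The cycle decomposition of α is (A, F, D, E, C, B).
The inverse reverses every cycle; in canonical form, α⁻¹ = (A, B, C, E, D, F).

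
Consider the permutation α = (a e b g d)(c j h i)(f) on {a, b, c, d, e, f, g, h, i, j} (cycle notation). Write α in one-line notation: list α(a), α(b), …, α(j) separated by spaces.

Image by image: a↦e, b↦g, c↦j, d↦a, e↦b, f↦f, g↦d, h↦i, i↦c, j↦h.
So the one-line form is e g j a b f d i c h.

e g j a b f d i c h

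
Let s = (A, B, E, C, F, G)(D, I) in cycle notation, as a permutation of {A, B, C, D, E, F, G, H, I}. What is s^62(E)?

E lies in the 6-cycle (A, B, E, C, F, G).
Powers repeat with period 6 on this cycle, and 62 mod 6 = 2, so s^62(E) = s^2(E).
Advancing 2 steps from E: E → C → F.

F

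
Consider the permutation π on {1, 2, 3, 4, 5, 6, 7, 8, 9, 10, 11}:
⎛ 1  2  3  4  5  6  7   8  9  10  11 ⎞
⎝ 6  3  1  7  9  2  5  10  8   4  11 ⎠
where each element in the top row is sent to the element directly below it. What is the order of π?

Writing π as disjoint cycles, the cycle lengths are 6, 4, 1.
The order of π is the least common multiple of its cycle lengths: lcm(6, 4) = 12.

12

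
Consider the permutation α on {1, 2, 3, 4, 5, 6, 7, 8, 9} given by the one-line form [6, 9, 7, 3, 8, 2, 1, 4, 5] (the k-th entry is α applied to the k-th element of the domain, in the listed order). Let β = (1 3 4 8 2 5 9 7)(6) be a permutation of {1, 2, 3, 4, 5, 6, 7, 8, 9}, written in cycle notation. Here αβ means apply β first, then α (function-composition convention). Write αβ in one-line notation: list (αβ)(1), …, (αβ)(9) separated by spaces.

7 8 3 4 5 2 6 9 1

Chase each element through β then α: 1 → 3 → 7; 2 → 5 → 8; 3 → 4 → 3; 4 → 8 → 4; 5 → 9 → 5; 6 → 6 → 2; 7 → 1 → 6; 8 → 2 → 9; 9 → 7 → 1.
Collecting the images, αβ = [7 8 3 4 5 2 6 9 1].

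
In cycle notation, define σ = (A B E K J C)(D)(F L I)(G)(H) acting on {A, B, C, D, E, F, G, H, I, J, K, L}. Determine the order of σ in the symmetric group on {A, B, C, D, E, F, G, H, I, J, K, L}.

6

The cycle type of σ is (6, 3, 1, 1, 1).
The order of σ is the least common multiple of its cycle lengths: lcm(6, 3) = 6.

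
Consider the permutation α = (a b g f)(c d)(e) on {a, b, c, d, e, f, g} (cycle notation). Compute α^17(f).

a

f lies in the 4-cycle (a b g f).
Powers repeat with period 4 on this cycle, and 17 mod 4 = 1, so α^17(f) = α^1(f).
Advancing 1 step from f: f → a.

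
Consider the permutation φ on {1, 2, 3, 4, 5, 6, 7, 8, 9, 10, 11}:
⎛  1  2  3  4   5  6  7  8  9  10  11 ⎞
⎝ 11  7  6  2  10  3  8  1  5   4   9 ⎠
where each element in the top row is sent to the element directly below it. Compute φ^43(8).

Tracing 8 → 1 → … returns to 8 after 9 steps, so 8 lies in a 9-cycle (1, 11, 9, 5, 10, 4, 2, 7, 8).
Powers repeat with period 9 on this cycle, and 43 mod 9 = 7, so φ^43(8) = φ^7(8).
Stepping 7 places around the cycle: 8 → 1 → 11 → 9 → 5 → 10 → 4 → 2.

2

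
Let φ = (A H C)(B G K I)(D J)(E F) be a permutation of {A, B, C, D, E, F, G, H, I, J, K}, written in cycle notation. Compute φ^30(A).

A lies in the 3-cycle (A H C).
On a 3-cycle, φ^3 is the identity, so φ^30 = φ^0 there (30 ≡ 0 mod 3).
So φ^30(A) = A.

A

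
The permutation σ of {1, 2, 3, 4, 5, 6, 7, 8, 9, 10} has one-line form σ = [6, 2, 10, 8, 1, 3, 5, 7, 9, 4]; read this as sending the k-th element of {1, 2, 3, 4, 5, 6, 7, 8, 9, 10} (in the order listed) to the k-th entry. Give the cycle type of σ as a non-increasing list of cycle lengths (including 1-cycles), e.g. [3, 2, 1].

[8, 1, 1]

The disjoint cycles are (1 6 3 10 4 8 7 5)(2)(9), with lengths 8, 1, 1 in non-increasing order.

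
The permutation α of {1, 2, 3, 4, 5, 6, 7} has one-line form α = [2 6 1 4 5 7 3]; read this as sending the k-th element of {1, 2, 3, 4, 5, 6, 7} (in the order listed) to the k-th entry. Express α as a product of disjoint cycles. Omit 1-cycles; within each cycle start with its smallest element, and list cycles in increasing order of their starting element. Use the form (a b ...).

Iterating α from 1 gives 1 → 2 → 6 → 7 → 3 → 1; that is the 5-cycle (1 2 6 7 3).
Continuing from each remaining unvisited element yields (1 2 6 7 3).

(1 2 6 7 3)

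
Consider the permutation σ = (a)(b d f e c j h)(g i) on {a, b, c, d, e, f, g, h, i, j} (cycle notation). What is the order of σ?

14

The cycle type of σ is (7, 2, 1).
Since disjoint cycles commute, ord(σ) = lcm(7, 2) = 14.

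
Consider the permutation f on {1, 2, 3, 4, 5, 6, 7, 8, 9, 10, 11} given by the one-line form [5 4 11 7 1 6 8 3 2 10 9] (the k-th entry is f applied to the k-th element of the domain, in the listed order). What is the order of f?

Decomposing into disjoint cycles gives cycle lengths 7, 2, 1, 1.
Since disjoint cycles commute, ord(f) = lcm(7, 2) = 14.

14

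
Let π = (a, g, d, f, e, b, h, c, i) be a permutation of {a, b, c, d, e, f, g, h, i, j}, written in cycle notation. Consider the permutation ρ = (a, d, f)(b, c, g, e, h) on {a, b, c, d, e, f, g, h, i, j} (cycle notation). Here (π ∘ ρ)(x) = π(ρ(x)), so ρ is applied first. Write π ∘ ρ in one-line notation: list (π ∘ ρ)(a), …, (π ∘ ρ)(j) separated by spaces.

f i d e c g b h a j

Chase each element through ρ then π: a → d → f; b → c → i; c → g → d; d → f → e; e → h → c; f → a → g; g → e → b; h → b → h; i → i → a; j → j → j.
Collecting the images, π ∘ ρ = [f i d e c g b h a j].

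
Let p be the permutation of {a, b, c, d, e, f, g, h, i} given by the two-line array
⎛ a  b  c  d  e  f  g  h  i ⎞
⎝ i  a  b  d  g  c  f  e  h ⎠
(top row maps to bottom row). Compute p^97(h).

Tracing h → e → … returns to h after 8 steps, so h lies in an 8-cycle (a i h e g f c b).
Since the cycle has length 8, p^97 acts on it the same as p^1 (97 mod 8 = 1).
Advancing 1 step from h: h → e.

e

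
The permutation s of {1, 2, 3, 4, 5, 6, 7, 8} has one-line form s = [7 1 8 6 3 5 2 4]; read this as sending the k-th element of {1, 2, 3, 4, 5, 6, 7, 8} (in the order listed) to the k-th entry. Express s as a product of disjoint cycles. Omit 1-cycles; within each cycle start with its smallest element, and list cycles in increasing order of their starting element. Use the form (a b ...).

From 1: 1 → 7 → 2 → 1, closing the cycle (1 7 2).
Repeating from the next unused element and collecting all non-trivial cycles gives (1 7 2)(3 8 4 6 5).

(1 7 2)(3 8 4 6 5)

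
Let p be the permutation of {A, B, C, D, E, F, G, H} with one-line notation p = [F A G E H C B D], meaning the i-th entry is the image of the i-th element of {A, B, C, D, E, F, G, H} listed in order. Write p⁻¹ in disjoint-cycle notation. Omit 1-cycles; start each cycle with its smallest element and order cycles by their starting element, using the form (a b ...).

(A B G C F)(D H E)

The cycle decomposition of p is (A F C G B)(D E H).
The inverse reverses every cycle; in canonical form, p⁻¹ = (A B G C F)(D H E).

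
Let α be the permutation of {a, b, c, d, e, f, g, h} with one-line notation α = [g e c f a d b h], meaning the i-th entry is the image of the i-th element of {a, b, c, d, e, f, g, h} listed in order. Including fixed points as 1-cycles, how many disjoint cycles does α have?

The cycle decomposition is (a, g, b, e)(c)(d, f)(h), which has 4 cycles (counting 1-cycles).

4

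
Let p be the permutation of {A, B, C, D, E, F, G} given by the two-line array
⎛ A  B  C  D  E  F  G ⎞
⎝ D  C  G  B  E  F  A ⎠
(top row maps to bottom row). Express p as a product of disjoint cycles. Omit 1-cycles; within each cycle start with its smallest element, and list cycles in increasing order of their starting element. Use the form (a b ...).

From A: A → D → B → C → G → A, closing the cycle (A D B C G).
Continuing from each remaining unvisited element yields (A D B C G).

(A D B C G)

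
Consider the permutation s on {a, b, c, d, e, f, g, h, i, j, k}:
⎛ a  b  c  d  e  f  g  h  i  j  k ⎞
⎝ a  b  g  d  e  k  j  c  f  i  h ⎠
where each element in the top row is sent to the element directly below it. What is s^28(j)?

Tracing j → i → … returns to j after 7 steps, so j lies in a 7-cycle (c, g, j, i, f, k, h).
Since the cycle has length 7, s^28 acts on it the same as s^0 (28 mod 7 = 0).
So s^28(j) = j.

j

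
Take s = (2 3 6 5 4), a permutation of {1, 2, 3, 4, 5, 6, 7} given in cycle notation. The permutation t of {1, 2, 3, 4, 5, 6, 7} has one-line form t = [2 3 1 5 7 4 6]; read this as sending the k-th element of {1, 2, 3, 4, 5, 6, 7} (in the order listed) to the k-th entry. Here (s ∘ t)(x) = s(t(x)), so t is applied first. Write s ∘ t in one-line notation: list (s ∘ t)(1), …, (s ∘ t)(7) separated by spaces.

3 6 1 4 7 2 5

Chase each element through t then s: 1 → 2 → 3; 2 → 3 → 6; 3 → 1 → 1; 4 → 5 → 4; 5 → 7 → 7; 6 → 4 → 2; 7 → 6 → 5.
So s ∘ t in one-line form is 3 6 1 4 7 2 5.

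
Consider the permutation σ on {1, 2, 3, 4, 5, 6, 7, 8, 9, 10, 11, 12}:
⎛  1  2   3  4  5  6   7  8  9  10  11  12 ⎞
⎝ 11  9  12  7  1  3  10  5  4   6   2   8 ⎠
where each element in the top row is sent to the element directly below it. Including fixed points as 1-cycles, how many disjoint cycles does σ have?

The cycle decomposition is (1, 11, 2, 9, 4, 7, 10, 6, 3, 12, 8, 5), which has 1 cycle (counting 1-cycles).

1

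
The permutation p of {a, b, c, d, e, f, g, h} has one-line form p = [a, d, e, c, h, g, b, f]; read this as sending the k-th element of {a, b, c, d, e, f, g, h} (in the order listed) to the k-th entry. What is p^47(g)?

h

Tracing g → b → … returns to g after 7 steps, so g lies in a 7-cycle (b d c e h f g).
Since the cycle has length 7, p^47 acts on it the same as p^5 (47 mod 7 = 5).
Stepping 5 places around the cycle: g → b → d → c → e → h.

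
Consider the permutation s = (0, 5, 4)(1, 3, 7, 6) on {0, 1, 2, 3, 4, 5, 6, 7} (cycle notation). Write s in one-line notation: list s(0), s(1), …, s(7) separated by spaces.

Each element maps to the next entry in its cycle (wrapping to the front): 0→5, 1→3, 2→2, 3→7, 4→0, 5→4, 6→1, 7→6.
So the one-line form is 5 3 2 7 0 4 1 6.

5 3 2 7 0 4 1 6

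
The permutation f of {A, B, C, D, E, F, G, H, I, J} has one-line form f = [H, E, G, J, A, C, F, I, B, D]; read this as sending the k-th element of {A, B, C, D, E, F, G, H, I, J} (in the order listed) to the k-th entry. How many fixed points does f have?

No element satisfies f(x) = x, so there are 0 fixed points.

0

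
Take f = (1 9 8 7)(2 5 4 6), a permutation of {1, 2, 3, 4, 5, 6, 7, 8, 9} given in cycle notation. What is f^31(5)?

2

5 lies in the 4-cycle (2 5 4 6).
Powers repeat with period 4 on this cycle, and 31 mod 4 = 3, so f^31(5) = f^3(5).
Stepping 3 places around the cycle: 5 → 4 → 6 → 2.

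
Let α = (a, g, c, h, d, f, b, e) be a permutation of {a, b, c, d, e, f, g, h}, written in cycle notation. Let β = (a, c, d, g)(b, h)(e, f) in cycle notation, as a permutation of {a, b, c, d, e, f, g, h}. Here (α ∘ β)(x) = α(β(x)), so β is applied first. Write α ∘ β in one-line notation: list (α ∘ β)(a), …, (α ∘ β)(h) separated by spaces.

(α ∘ β)(x) = α(β(x)). Computing each image: α(β(a)) = α(c) = h, α(β(b)) = α(h) = d, α(β(c)) = α(d) = f, α(β(d)) = α(g) = c, α(β(e)) = α(f) = b, α(β(f)) = α(e) = a, α(β(g)) = α(a) = g, α(β(h)) = α(b) = e.
Hence α ∘ β = [h d f c b a g e].

h d f c b a g e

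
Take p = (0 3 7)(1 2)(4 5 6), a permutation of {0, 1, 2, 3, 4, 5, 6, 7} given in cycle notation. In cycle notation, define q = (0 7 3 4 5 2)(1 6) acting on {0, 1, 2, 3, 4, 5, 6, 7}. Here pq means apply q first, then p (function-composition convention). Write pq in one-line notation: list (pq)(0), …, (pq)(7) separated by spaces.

0 4 3 5 6 1 2 7

(pq)(x) = p(q(x)). Computing each image: p(q(0)) = p(7) = 0, p(q(1)) = p(6) = 4, p(q(2)) = p(0) = 3, p(q(3)) = p(4) = 5, p(q(4)) = p(5) = 6, p(q(5)) = p(2) = 1, p(q(6)) = p(1) = 2, p(q(7)) = p(3) = 7.
Hence pq = [0 4 3 5 6 1 2 7].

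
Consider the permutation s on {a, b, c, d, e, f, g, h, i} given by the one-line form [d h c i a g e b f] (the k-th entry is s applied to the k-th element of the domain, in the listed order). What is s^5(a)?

Tracing a → d → … returns to a after 6 steps, so a lies in a 6-cycle (a, d, i, f, g, e).
Stepping 5 places around the cycle: a → d → i → f → g → e.

e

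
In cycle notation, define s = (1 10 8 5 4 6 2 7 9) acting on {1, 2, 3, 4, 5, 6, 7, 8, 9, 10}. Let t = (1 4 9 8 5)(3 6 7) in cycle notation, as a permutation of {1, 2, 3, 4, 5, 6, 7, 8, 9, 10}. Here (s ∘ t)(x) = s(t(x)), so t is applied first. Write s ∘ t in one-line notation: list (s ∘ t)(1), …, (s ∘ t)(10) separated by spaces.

6 7 2 1 10 9 3 4 5 8

(s ∘ t)(x) = s(t(x)). Computing each image: s(t(1)) = s(4) = 6, s(t(2)) = s(2) = 7, s(t(3)) = s(6) = 2, s(t(4)) = s(9) = 1, s(t(5)) = s(1) = 10, s(t(6)) = s(7) = 9, s(t(7)) = s(3) = 3, s(t(8)) = s(5) = 4, s(t(9)) = s(8) = 5, s(t(10)) = s(10) = 8.
Hence s ∘ t = [6 7 2 1 10 9 3 4 5 8].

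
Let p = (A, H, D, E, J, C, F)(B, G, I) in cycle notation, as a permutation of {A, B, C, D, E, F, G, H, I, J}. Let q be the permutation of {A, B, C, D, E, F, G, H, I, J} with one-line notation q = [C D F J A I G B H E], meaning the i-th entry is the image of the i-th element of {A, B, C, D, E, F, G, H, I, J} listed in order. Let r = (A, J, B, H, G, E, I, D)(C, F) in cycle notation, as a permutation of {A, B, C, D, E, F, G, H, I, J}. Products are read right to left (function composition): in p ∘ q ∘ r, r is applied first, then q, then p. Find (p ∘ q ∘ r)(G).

H

Apply the permutations in order: r(G) = E, then q(E) = A, then p(A) = H. So (p ∘ q ∘ r)(G) = H.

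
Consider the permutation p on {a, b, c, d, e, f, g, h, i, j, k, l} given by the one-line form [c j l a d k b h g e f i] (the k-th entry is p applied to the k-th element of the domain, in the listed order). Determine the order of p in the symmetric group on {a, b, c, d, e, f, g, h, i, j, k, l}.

18

Writing p as disjoint cycles, the cycle lengths are 9, 2, 1.
The order of p is the least common multiple of its cycle lengths: lcm(9, 2) = 18.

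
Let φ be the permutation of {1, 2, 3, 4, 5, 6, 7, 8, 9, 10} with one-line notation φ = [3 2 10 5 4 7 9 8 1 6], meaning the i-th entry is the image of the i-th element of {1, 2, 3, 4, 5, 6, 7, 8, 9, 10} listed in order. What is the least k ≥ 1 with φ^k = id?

Writing φ as disjoint cycles, the cycle lengths are 6, 2, 1, 1.
The order of φ is the least common multiple of its cycle lengths: lcm(6, 2) = 6.

6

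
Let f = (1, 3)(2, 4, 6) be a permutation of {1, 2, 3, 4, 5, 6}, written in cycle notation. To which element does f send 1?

In the cycle (1, 3), 1 is followed by 3, so f(1) = 3.

3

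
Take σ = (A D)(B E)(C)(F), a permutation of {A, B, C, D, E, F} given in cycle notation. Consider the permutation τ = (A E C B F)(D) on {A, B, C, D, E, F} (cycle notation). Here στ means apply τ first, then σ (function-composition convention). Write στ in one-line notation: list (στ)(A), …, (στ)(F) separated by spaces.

B F E A C D

(στ)(x) = σ(τ(x)). Computing each image: σ(τ(A)) = σ(E) = B, σ(τ(B)) = σ(F) = F, σ(τ(C)) = σ(B) = E, σ(τ(D)) = σ(D) = A, σ(τ(E)) = σ(C) = C, σ(τ(F)) = σ(A) = D.
Hence στ = [B F E A C D].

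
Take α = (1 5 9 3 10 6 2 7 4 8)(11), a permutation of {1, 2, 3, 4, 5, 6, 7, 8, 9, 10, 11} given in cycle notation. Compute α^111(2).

2 lies in the 10-cycle (1 5 9 3 10 6 2 7 4 8).
Powers repeat with period 10 on this cycle, and 111 mod 10 = 1, so α^111(2) = α^1(2).
Stepping 1 place around the cycle: 2 → 7.

7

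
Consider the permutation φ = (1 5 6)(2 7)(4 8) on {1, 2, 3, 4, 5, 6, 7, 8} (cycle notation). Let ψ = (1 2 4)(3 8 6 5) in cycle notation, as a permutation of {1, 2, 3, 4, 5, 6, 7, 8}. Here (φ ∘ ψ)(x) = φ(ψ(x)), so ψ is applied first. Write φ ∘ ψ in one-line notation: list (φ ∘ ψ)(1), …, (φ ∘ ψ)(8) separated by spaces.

(φ ∘ ψ)(x) = φ(ψ(x)). Computing each image: φ(ψ(1)) = φ(2) = 7, φ(ψ(2)) = φ(4) = 8, φ(ψ(3)) = φ(8) = 4, φ(ψ(4)) = φ(1) = 5, φ(ψ(5)) = φ(3) = 3, φ(ψ(6)) = φ(5) = 6, φ(ψ(7)) = φ(7) = 2, φ(ψ(8)) = φ(6) = 1.
Hence φ ∘ ψ = [7 8 4 5 3 6 2 1].

7 8 4 5 3 6 2 1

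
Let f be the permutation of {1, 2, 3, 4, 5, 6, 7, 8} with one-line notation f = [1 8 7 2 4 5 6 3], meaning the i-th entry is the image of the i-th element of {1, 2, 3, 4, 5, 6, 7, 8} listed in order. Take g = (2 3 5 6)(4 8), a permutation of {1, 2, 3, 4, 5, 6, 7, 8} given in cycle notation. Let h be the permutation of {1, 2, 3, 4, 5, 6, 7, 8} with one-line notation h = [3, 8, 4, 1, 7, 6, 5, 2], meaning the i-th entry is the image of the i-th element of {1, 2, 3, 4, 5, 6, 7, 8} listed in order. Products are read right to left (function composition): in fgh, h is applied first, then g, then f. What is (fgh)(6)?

(fgh)(6) = f(g(h(6))). h(6) = 6, then g(6) = 2, then f(2) = 8, so the result is 8.

8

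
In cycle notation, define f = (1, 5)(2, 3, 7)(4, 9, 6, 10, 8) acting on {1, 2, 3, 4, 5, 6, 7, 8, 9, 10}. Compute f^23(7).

7 lies in the 3-cycle (2, 3, 7).
On a 3-cycle, f^3 is the identity, so f^23 = f^2 there (23 ≡ 2 mod 3).
Stepping 2 places around the cycle: 7 → 2 → 3.

3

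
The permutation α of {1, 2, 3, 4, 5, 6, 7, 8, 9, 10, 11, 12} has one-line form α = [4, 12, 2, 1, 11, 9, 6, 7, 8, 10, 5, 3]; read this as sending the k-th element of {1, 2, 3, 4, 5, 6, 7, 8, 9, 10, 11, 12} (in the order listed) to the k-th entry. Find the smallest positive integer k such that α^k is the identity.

12

Writing α as disjoint cycles, the cycle lengths are 4, 3, 2, 2, 1.
The order of α is the least common multiple of its cycle lengths: lcm(4, 3, 2, 2) = 12.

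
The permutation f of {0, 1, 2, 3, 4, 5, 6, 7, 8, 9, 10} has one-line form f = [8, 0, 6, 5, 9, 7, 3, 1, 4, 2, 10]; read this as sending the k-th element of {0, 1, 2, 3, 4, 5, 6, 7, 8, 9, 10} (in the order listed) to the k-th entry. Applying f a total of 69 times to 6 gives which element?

Tracing 6 → 3 → … returns to 6 after 10 steps, so 6 lies in a 10-cycle (0 8 4 9 2 6 3 5 7 1).
On a 10-cycle, f^10 is the identity, so f^69 = f^9 there (69 ≡ 9 mod 10).
Advancing 9 steps from 6: 6 → 3 → 5 → 7 → 1 → 0 → 8 → 4 → 9 → 2.

2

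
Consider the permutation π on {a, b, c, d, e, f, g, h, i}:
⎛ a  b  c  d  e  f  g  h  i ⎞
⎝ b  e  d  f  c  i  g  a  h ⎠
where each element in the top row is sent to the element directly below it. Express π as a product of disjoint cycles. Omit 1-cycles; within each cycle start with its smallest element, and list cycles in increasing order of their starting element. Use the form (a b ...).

Iterating π from a gives a → b → e → c → d → f → i → h → a; that is the 8-cycle (a b e c d f i h).
Continuing from each remaining unvisited element yields (a b e c d f i h).

(a b e c d f i h)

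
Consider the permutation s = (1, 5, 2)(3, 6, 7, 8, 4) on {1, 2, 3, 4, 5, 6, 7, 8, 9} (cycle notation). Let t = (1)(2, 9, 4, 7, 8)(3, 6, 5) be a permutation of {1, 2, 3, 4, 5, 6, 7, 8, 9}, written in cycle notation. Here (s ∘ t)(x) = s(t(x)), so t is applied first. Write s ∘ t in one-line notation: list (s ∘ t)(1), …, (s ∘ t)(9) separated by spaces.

Chase each element through t then s: 1 → 1 → 5; 2 → 9 → 9; 3 → 6 → 7; 4 → 7 → 8; 5 → 3 → 6; 6 → 5 → 2; 7 → 8 → 4; 8 → 2 → 1; 9 → 4 → 3.
Collecting the images, s ∘ t = [5 9 7 8 6 2 4 1 3].

5 9 7 8 6 2 4 1 3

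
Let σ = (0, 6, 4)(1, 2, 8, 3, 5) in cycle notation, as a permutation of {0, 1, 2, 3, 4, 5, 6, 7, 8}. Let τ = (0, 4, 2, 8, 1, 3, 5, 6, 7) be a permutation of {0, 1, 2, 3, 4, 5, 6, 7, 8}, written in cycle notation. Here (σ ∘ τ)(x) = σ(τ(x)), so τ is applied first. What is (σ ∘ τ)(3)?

First apply τ: τ(3) = 5, then σ(5) = 1. Thus (σ ∘ τ)(3) = 1.

1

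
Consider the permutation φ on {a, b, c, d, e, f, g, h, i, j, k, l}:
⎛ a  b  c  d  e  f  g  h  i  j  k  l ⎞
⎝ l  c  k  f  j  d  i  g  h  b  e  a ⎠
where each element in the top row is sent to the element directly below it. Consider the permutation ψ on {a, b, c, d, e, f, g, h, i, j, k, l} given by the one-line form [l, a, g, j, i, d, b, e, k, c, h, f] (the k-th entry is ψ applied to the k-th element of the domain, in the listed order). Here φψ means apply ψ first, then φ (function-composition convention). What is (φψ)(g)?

(φψ)(g) = φ(ψ(g)). ψ(g) = b, then φ(b) = c. So (φψ)(g) = c.

c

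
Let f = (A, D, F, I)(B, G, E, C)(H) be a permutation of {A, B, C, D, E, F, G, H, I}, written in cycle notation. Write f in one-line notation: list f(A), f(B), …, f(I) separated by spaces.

D G B F C I E H A

Reading each image from the cycles: A↦D, B↦G, C↦B, D↦F, E↦C, F↦I, G↦E, H↦H, I↦A.
Listing these in domain order gives D G B F C I E H A.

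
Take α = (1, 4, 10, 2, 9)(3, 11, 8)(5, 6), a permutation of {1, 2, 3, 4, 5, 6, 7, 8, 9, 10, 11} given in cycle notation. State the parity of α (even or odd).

odd

The cycle lengths are 5, 3, 2, 1.
A cycle is odd iff its length is even; α has 1 even-length cycle, so sgn(α) = (−1)^1 and α is odd.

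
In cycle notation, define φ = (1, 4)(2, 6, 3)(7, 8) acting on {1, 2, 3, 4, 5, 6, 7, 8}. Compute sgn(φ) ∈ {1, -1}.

1

The cycle lengths are 3, 2, 2, 1.
A cycle is odd iff its length is even; φ has 2 even-length cycles, so sgn(φ) = (−1)^2 and φ is even.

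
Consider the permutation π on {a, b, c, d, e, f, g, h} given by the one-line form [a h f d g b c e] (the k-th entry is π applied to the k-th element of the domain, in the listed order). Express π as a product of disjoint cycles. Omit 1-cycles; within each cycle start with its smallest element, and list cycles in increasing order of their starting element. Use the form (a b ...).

Iterating π from b gives b → h → e → g → c → f → b; that is the 6-cycle (b h e g c f).
Repeating from the next unused element and collecting all non-trivial cycles gives (b h e g c f).

(b h e g c f)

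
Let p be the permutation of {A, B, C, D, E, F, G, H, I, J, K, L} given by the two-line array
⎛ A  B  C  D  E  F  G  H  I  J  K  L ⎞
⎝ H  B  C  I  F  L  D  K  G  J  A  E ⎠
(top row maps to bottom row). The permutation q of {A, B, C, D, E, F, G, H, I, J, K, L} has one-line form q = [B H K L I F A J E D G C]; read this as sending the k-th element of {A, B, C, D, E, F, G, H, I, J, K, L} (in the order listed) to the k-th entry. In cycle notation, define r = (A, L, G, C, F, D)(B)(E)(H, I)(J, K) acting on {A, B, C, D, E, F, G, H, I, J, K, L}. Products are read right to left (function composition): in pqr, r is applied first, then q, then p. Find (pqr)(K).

(pqr)(K) = p(q(r(K))). r(K) = J, then q(J) = D, then p(D) = I, so the result is I.

I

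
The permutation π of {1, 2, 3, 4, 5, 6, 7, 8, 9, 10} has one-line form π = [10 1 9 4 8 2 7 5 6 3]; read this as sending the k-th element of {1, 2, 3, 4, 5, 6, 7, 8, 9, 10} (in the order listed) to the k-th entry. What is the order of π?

6

The disjoint-cycle form of π has cycle lengths 6, 2, 1, 1.
The order is lcm(6, 2) = 6.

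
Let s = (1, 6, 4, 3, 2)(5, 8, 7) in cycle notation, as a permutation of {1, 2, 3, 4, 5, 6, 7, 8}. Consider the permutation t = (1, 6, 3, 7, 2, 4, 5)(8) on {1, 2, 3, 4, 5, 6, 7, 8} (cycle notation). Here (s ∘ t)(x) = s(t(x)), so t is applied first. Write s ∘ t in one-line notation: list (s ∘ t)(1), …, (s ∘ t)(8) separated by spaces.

4 3 5 8 6 2 1 7

Chase each element through t then s: 1 → 6 → 4; 2 → 4 → 3; 3 → 7 → 5; 4 → 5 → 8; 5 → 1 → 6; 6 → 3 → 2; 7 → 2 → 1; 8 → 8 → 7.
So s ∘ t in one-line form is 4 3 5 8 6 2 1 7.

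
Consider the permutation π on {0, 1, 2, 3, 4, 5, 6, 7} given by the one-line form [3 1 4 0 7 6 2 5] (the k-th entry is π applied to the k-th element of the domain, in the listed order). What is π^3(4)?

6

Tracing 4 → 7 → … returns to 4 after 5 steps, so 4 lies in a 5-cycle (2, 4, 7, 5, 6).
Advancing 3 steps from 4: 4 → 7 → 5 → 6.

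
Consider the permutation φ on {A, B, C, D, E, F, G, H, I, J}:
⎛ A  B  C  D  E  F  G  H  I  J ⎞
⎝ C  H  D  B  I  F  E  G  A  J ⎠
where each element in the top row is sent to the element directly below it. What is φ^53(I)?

Tracing I → A → … returns to I after 8 steps, so I lies in an 8-cycle (A C D B H G E I).
Powers repeat with period 8 on this cycle, and 53 mod 8 = 5, so φ^53(I) = φ^5(I).
Advancing 5 steps from I: I → A → C → D → B → H.

H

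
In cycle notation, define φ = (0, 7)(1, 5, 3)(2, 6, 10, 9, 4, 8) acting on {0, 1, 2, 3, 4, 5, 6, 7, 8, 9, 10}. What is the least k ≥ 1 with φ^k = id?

6

The disjoint cycles have lengths 6, 3, 2.
The order of φ is the least common multiple of its cycle lengths: lcm(6, 3, 2) = 6.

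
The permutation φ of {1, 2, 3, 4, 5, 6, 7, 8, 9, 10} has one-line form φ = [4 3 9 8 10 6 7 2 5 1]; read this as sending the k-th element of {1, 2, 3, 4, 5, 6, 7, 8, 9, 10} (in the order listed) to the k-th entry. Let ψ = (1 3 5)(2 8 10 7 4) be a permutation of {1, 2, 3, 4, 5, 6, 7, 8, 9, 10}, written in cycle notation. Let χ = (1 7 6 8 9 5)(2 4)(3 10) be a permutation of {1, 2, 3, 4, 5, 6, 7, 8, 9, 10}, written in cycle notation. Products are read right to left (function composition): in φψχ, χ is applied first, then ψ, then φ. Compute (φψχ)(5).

Apply the permutations in order: χ(5) = 1, then ψ(1) = 3, then φ(3) = 9. So (φψχ)(5) = 9.

9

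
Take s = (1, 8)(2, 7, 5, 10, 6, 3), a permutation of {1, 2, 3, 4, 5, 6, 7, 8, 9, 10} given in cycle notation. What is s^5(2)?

2 lies in the 6-cycle (2, 7, 5, 10, 6, 3).
Stepping 5 places around the cycle: 2 → 7 → 5 → 10 → 6 → 3.

3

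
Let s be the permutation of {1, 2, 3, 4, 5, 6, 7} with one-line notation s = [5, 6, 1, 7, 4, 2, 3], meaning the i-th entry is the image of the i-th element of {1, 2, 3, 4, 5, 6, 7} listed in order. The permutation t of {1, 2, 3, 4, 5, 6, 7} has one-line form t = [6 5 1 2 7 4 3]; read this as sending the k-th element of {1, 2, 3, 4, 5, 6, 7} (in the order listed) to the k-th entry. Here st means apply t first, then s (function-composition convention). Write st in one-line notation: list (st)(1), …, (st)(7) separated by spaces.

2 4 5 6 3 7 1

(st)(x) = s(t(x)). Computing each image: s(t(1)) = s(6) = 2, s(t(2)) = s(5) = 4, s(t(3)) = s(1) = 5, s(t(4)) = s(2) = 6, s(t(5)) = s(7) = 3, s(t(6)) = s(4) = 7, s(t(7)) = s(3) = 1.
Hence st = [2 4 5 6 3 7 1].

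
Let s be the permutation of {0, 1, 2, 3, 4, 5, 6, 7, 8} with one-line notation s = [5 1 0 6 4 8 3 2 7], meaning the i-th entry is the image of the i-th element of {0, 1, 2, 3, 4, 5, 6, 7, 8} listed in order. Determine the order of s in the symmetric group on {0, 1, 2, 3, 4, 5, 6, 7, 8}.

Writing s as disjoint cycles, the cycle lengths are 5, 2, 1, 1.
The order is lcm(5, 2) = 10.

10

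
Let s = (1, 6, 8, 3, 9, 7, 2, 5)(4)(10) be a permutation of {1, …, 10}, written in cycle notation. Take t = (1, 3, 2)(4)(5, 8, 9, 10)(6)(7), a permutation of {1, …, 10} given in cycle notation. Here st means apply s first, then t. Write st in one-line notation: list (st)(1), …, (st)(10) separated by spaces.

6 8 10 4 3 9 1 2 7 5

(st)(x) = t(s(x)). Computing each image: t(s(1)) = t(6) = 6, t(s(2)) = t(5) = 8, t(s(3)) = t(9) = 10, t(s(4)) = t(4) = 4, t(s(5)) = t(1) = 3, t(s(6)) = t(8) = 9, t(s(7)) = t(2) = 1, t(s(8)) = t(3) = 2, t(s(9)) = t(7) = 7, t(s(10)) = t(10) = 5.
Hence st = [6 8 10 4 3 9 1 2 7 5].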